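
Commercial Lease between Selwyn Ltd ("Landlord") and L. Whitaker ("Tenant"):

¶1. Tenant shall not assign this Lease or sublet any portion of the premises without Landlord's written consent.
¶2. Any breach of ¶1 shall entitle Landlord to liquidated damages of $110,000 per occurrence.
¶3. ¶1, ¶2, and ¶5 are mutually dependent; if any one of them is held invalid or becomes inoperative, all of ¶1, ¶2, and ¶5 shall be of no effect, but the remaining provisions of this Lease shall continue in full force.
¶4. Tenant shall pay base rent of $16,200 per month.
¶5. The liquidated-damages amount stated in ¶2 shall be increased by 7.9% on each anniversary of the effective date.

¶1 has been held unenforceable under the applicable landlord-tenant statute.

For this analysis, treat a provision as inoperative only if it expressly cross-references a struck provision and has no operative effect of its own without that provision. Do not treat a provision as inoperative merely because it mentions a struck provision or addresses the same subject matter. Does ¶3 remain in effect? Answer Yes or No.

¶1 is struck. ¶2 operates only by reference to ¶1, so it falls with ¶1. The whole of ¶5 is the escalation of the liquidated-damages amount, defined by reference to ¶2, so ¶5 cannot stand once ¶2 is removed. ¶3 declares ¶1, ¶2, and ¶5 mutually dependent; since one of them has fallen, all of them are of no effect. The remainder continues in force under ¶3. The provisions still in force are ¶3 and ¶4. ¶3 is among the surviving provisions, so the answer is yes.

Yes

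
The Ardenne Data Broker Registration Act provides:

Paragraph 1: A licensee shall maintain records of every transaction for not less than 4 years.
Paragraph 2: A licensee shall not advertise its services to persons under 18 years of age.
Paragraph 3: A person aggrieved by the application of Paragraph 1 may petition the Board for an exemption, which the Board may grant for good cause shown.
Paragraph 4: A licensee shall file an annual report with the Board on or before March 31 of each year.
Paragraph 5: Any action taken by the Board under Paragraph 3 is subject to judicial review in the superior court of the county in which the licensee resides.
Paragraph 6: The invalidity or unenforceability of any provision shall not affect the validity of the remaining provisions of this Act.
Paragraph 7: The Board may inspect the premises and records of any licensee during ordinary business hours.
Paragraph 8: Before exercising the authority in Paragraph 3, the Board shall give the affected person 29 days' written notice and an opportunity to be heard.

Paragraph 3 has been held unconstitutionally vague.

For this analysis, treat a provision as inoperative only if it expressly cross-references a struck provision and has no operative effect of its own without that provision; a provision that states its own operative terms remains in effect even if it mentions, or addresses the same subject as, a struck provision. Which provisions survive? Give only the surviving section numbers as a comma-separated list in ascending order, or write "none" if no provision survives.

1, 2, 4, 6, 7

Paragraph 3 is struck. The only function of Paragraph 5 is the judicial-review right for Paragraph 3, so it cannot stand once Paragraph 3 is removed. Paragraph 8 has no operative effect of its own apart from Paragraph 3 and is therefore inoperative. Paragraph 6 is a severability clause and preserves every provision that can still be given independent effect. The provisions still in force are Paragraph 1, Paragraph 2, Paragraph 4, Paragraph 6, and Paragraph 7.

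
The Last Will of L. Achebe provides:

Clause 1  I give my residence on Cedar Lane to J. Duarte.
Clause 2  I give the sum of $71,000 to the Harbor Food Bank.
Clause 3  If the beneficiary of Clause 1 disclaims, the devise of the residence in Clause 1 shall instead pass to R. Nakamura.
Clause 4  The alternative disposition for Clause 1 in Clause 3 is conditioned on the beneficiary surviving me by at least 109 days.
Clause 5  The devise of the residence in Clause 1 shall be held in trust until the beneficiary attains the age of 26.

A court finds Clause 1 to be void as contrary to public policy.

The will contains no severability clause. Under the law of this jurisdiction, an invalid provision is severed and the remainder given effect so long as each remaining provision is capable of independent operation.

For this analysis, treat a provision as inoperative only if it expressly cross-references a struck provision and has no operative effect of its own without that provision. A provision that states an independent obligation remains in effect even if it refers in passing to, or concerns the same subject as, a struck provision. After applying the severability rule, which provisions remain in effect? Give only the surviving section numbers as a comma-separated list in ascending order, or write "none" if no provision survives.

Clause 1 is struck. Clause 3 operates only by reference to Clause 1, so it falls with Clause 1. Clause 5 operates only by reference to Clause 1, so it falls with Clause 1. Clause 4 operates only by reference to Clause 3, so it falls with Clause 3. With no severability clause, the stated default rule severs what cannot stand and enforces each remaining provision that can operate on its own. Only Clause 2 remains in effect.

2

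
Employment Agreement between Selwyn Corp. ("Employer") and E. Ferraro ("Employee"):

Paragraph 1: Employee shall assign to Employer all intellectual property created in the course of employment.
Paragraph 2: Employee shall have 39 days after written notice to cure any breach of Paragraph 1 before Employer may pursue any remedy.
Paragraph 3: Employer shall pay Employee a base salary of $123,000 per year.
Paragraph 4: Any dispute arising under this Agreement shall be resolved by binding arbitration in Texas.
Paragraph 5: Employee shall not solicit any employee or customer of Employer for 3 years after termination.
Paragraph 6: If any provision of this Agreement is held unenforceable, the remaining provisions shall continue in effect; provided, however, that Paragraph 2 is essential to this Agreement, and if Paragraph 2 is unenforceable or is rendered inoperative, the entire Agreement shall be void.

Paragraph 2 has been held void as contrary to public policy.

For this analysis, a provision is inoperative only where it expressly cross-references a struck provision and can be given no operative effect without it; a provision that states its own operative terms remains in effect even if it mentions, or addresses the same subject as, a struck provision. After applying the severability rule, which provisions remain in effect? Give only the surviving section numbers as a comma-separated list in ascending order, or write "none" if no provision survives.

Paragraph 2 is struck. No other provision's operative terms depend on Paragraph 2. Paragraph 6 makes Paragraph 2 an essential term, and Paragraph 2 is the provision held invalid; under Paragraph 6, the entire Agreement is therefore void. No provision of the Agreement survives.

none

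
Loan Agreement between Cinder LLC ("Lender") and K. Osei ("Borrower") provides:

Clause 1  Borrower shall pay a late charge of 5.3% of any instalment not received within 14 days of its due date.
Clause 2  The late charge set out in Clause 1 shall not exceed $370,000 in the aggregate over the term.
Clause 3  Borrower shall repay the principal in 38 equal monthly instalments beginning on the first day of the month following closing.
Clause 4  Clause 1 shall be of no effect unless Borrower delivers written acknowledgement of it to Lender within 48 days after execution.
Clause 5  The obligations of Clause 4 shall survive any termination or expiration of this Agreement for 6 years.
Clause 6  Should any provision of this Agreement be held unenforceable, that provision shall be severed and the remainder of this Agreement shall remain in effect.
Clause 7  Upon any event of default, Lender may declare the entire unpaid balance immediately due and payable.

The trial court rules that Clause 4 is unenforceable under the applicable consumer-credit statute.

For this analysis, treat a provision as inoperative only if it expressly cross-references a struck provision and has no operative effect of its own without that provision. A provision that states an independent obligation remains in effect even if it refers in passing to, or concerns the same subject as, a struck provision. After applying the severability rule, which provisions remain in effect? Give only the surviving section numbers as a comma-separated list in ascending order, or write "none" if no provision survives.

Clause 4 is struck. Clause 5 operates only by reference to Clause 4, so it falls with Clause 4. Clause 6 is a severability clause and preserves every provision that can still be given independent effect. The provisions still in force are Clause 1, Clause 2, Clause 3, Clause 6, and Clause 7.

1, 2, 3, 6, 7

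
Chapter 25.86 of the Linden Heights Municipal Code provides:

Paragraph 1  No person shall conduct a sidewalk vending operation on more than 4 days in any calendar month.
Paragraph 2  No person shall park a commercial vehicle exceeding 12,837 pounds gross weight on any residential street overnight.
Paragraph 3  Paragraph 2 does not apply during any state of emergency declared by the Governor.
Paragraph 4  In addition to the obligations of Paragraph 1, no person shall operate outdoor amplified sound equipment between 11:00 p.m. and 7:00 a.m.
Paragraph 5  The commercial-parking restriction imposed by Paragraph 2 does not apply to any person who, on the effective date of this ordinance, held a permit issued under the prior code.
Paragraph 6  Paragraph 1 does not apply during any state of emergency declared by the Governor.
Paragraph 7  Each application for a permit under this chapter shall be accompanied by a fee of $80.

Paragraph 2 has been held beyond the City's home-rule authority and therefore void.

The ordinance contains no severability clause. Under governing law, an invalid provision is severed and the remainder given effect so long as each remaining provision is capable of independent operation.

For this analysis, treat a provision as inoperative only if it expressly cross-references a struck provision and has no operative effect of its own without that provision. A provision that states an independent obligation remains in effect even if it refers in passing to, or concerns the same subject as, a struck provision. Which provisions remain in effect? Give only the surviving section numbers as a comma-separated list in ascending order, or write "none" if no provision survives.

1, 4, 6, 7

Paragraph 2 is struck. Paragraph 3 has no operative effect of its own apart from Paragraph 2 and is therefore inoperative. Paragraph 5 has no operative effect of its own apart from Paragraph 2 and is therefore inoperative. With no severability clause, the stated default rule severs what cannot stand and enforces each remaining provision that can operate on its own. The provisions still in force are Paragraph 1, Paragraph 4, Paragraph 6, and Paragraph 7.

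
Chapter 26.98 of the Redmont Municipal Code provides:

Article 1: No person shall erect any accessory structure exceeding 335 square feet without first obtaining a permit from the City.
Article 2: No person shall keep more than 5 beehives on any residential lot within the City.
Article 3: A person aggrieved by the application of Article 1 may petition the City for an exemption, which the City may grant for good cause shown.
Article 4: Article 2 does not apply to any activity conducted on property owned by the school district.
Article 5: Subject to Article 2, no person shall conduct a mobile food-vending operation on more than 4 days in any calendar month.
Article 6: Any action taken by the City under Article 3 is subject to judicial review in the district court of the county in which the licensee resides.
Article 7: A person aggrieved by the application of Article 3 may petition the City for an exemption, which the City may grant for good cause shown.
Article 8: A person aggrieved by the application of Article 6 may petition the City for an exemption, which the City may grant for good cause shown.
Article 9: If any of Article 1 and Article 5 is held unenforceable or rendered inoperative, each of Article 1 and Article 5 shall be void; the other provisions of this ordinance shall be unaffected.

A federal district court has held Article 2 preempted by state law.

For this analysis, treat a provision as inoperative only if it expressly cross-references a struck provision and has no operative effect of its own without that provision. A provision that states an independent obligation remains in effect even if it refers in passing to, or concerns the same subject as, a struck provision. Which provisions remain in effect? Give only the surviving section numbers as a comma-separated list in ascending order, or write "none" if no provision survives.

1, 3, 5, 6, 7, 8, 9

Article 2 is struck. Article 4 operates only by reference to Article 2, so it falls with Article 2. Article 5 mentions Article 2 but its own obligation stands independently of Article 2, so Article 5 is not affected. Article 9 ties Article 1 and Article 5 together, but none of those is affected here; the remaining provisions continue in force under Article 9. The provisions still in force are Article 1, Article 3, Article 5, Article 6, Article 7, Article 8, and Article 9.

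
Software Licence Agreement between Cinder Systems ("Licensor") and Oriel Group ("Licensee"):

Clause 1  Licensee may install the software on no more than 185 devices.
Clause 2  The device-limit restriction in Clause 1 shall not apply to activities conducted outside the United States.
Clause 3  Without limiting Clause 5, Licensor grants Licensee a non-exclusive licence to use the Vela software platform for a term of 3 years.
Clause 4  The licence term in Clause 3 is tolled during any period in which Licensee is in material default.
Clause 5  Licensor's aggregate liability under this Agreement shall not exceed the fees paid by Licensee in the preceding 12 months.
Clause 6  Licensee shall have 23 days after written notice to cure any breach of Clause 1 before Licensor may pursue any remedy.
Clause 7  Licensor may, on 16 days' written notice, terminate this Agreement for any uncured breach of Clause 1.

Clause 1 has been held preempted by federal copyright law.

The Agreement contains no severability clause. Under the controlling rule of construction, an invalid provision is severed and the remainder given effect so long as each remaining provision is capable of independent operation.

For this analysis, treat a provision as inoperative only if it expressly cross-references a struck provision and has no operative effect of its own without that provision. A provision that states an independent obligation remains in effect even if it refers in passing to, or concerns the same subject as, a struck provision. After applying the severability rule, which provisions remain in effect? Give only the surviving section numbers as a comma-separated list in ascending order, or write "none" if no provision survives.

3, 4, 5

Clause 1 is struck. The whole of Clause 2 is the carve-out from the device-limit restriction, defined by reference to Clause 1, so Clause 2 cannot stand once Clause 1 is removed. The only function of Clause 6 is the cure period for breach of Clause 1, so it cannot stand once Clause 1 is removed. Clause 7 has no operative effect of its own apart from Clause 1 and is therefore inoperative. Under the stated default rule, only provisions that cannot operate independently fall away; the rest are enforced. Clause 3, Clause 4, and Clause 5 remain in effect.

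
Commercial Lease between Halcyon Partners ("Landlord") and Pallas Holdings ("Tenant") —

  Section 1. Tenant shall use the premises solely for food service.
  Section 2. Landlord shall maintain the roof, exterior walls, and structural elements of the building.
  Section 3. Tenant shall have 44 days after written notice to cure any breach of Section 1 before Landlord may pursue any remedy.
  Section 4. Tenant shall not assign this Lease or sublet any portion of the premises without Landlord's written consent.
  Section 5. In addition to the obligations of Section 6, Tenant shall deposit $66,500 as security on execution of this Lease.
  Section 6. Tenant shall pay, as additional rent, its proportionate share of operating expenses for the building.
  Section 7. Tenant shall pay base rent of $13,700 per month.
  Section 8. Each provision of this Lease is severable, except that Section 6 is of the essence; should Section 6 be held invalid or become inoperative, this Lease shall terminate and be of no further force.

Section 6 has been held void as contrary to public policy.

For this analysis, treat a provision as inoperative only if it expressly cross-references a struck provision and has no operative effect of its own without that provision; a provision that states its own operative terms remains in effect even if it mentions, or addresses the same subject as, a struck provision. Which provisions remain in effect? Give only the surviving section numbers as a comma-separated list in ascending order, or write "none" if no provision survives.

Section 6 is struck. No other provision's operative terms depend on Section 6. Section 8 makes Section 6 an essential term, and Section 6 is the provision held invalid; under Section 8, the entire Lease is therefore void. No provision of the Lease survives.

none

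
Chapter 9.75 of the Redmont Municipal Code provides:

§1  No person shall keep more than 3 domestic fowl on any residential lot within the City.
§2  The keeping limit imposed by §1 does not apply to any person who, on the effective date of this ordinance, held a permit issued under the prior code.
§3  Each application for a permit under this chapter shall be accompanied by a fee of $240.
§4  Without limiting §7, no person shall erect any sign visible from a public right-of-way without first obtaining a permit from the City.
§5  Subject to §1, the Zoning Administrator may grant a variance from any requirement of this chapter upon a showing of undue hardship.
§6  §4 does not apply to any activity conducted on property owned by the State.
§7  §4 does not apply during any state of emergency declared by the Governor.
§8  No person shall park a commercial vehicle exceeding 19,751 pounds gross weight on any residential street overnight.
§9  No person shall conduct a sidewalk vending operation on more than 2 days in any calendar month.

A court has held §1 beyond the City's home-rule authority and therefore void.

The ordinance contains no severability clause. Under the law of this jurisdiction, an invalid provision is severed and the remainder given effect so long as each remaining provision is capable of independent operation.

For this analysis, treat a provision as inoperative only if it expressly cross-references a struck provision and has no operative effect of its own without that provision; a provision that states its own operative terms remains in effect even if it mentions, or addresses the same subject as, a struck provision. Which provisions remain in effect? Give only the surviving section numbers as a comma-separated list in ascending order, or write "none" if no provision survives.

§1 is struck. §2 merely fixes the grandfather exemption from §1; with §1 gone it has nothing to operate on and falls away. Although §5 refers to §1, its operative terms do not depend on §1, so it remains in effect. With no severability clause, the stated default rule severs what cannot stand and enforces each remaining provision that can operate on its own. The provisions still in force are §3, §4, §5, §6, §7, §8, and §9.

3, 4, 5, 6, 7, 8, 9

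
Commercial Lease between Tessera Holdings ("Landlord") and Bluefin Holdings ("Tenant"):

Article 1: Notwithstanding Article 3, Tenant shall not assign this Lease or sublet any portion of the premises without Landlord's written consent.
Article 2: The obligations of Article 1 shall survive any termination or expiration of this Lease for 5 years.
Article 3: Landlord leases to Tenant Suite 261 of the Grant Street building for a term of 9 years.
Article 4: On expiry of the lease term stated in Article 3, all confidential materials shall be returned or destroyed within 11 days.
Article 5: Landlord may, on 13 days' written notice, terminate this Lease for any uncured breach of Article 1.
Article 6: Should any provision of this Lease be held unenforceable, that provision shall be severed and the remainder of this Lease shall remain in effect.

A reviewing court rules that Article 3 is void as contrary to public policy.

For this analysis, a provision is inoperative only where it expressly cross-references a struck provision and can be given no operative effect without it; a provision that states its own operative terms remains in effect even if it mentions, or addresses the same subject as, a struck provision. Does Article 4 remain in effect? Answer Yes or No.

No

Article 3 is struck. Article 4 has no operative effect of its own apart from Article 3 and is therefore inoperative. Although Article 1 refers to Article 3, its operative terms do not depend on Article 3, so it remains in effect. Article 6 is a severability clause and preserves every provision that can still be given independent effect. Article 1, Article 2, Article 5, and Article 6 remain in effect. Article 4 is among the inoperative provisions, so the answer is no.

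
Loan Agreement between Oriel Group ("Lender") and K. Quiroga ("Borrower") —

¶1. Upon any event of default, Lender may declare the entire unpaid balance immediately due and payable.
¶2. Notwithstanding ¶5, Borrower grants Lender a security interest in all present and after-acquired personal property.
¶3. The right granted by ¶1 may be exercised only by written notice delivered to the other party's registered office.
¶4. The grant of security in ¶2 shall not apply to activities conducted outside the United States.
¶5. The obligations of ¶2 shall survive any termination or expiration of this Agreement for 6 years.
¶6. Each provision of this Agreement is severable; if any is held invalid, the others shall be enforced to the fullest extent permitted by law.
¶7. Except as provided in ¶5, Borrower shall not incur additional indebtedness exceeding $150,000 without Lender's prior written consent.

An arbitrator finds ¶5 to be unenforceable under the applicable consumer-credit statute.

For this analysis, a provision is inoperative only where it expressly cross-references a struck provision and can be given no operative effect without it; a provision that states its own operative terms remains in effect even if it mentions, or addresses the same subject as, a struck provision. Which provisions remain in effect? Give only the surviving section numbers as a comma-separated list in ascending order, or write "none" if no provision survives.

¶5 is struck. Although ¶7 refers to ¶5, its operative terms do not depend on ¶5, so it remains in effect. Although ¶2 refers to ¶5, its operative terms do not depend on ¶5, so it remains in effect. No other provision's operative terms depend on ¶5. Under the severability clause in ¶6, the remaining provisions continue in force. That leaves ¶1, ¶2, ¶3, ¶4, ¶6, and ¶7 in effect.

1, 2, 3, 4, 6, 7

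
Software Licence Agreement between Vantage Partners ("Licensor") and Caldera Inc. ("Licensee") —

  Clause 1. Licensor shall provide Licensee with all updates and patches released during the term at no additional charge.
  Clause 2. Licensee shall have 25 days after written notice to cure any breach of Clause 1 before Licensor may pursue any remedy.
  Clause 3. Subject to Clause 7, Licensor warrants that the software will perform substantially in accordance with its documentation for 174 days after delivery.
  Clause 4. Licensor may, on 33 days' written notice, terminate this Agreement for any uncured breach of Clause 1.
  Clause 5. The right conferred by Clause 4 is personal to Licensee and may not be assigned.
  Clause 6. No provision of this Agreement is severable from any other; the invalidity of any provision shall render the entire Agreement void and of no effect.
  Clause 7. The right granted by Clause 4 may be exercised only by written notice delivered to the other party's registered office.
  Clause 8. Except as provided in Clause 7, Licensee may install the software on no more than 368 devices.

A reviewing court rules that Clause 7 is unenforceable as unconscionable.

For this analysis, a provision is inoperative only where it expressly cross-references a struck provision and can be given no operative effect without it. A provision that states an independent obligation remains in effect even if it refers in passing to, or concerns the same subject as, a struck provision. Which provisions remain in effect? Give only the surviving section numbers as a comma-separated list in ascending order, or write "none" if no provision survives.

Clause 7 is struck. Nothing else in the Agreement is defined by reference to Clause 7. Clause 6 provides that the Agreement is not severable, so the invalidity of any one provision voids the entire Agreement. No provision of the Agreement survives.

none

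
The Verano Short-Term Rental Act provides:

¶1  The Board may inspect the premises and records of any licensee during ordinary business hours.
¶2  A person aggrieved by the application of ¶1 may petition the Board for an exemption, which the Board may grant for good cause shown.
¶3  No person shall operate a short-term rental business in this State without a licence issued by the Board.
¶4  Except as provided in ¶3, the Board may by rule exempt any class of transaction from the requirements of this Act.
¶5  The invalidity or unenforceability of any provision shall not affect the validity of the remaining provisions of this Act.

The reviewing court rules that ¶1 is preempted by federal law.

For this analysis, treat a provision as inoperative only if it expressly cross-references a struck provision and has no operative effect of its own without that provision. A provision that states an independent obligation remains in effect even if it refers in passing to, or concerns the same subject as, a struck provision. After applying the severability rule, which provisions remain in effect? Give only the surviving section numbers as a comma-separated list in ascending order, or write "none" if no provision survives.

¶1 is struck. ¶2 operates only by reference to ¶1, so it falls with ¶1. Under the severability clause in ¶5, the remaining provisions continue in force. That leaves ¶3, ¶4, and ¶5 in effect.

3, 4, 5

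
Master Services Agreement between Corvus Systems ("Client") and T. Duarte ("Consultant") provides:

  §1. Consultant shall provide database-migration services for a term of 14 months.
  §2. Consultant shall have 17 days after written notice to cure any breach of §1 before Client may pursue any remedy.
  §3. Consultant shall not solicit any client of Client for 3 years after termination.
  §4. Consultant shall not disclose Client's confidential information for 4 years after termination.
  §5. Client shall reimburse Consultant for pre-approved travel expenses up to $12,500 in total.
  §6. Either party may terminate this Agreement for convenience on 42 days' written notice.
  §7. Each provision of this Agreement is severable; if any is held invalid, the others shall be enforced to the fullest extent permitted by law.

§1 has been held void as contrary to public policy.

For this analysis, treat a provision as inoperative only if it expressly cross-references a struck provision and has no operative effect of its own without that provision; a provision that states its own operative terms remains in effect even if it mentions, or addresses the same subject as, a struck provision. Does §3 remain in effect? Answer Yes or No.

§1 is struck. The only function of §2 is the cure period for breach of §1, so it cannot stand once §1 is removed. §7 is a severability clause and preserves every provision that can still be given independent effect. The provisions still in force are §3, §4, §5, §6, and §7. §3 is among the surviving provisions, so the answer is yes.

Yes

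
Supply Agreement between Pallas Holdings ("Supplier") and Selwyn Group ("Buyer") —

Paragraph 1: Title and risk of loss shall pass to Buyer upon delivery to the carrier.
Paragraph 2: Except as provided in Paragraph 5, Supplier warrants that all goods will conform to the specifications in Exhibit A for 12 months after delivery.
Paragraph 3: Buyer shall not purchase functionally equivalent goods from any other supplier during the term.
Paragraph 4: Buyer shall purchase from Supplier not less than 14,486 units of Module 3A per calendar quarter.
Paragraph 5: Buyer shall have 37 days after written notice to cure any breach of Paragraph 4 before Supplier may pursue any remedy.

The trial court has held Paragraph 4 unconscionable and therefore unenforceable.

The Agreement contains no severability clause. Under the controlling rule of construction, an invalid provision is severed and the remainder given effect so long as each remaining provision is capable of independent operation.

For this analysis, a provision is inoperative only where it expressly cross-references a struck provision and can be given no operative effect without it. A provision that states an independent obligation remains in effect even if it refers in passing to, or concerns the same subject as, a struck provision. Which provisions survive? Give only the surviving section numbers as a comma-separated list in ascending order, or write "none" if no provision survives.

1, 2, 3

Paragraph 4 is struck. Paragraph 5 has no operative effect of its own apart from Paragraph 4 and is therefore inoperative. Although Paragraph 2 refers to Paragraph 5, its operative terms do not depend on Paragraph 5, so it remains in effect. With no severability clause, the stated default rule severs what cannot stand and enforces each remaining provision that can operate on its own. The provisions still in force are Paragraph 1, Paragraph 2, and Paragraph 3.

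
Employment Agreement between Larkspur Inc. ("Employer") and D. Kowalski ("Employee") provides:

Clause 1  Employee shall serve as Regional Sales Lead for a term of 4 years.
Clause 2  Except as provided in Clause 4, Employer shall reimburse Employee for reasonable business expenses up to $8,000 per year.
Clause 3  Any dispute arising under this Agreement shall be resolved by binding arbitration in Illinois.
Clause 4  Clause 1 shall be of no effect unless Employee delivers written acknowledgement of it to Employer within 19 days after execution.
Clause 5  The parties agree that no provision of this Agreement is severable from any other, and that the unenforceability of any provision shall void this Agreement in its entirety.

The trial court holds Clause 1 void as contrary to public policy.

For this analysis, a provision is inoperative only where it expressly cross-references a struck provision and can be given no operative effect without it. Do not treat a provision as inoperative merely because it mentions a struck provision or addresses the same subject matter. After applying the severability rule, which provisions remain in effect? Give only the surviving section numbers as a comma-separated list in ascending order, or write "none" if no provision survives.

Clause 1 is struck. Clause 4 operates only by reference to Clause 1, so it falls with Clause 1. Clause 5 provides that the Agreement is not severable, so the invalidity of any one provision voids the entire Agreement. No provision of the Agreement survives.

none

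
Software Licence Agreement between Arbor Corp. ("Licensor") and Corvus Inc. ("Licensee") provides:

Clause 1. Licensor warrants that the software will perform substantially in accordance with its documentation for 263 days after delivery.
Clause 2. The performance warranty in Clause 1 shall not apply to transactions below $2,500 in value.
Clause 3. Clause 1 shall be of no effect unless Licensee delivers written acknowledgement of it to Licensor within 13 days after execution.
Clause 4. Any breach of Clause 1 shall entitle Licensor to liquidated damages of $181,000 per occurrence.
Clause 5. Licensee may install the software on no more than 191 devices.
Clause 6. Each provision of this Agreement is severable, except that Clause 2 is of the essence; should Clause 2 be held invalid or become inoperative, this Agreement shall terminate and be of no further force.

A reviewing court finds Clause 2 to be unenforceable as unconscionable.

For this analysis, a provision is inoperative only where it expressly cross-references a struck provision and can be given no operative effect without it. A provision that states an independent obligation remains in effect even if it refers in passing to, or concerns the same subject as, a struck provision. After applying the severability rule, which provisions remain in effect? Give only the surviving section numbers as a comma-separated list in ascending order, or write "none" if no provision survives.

none

Clause 2 is struck. Nothing else in the Agreement is defined by reference to Clause 2. Clause 6 makes Clause 2 an essential term, and Clause 2 is the provision held invalid; under Clause 6, the entire Agreement is therefore void. No provision of the Agreement survives.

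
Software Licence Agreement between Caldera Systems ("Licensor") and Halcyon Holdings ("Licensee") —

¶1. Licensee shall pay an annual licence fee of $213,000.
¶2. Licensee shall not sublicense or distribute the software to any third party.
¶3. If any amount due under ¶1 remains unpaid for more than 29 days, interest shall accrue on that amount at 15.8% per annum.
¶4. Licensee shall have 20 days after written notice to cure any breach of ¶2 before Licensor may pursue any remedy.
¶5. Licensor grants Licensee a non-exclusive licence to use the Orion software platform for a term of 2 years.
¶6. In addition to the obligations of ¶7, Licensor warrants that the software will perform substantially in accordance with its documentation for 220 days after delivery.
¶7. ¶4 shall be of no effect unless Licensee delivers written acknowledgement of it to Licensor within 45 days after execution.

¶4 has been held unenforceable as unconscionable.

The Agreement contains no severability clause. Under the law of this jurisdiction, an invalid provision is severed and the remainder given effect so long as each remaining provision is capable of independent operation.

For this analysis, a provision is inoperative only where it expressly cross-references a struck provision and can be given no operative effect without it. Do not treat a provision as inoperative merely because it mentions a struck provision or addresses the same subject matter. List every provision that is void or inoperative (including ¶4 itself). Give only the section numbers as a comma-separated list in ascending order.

¶4 is struck. ¶7 operates only by reference to ¶4, so it falls with ¶4. ¶6 mentions ¶7 but its own obligation stands independently of ¶7, so ¶6 is not affected. With no severability clause, the stated default rule severs what cannot stand and enforces each remaining provision that can operate on its own. The provisions still in force are ¶1, ¶2, ¶3, ¶5, and ¶6.

4, 7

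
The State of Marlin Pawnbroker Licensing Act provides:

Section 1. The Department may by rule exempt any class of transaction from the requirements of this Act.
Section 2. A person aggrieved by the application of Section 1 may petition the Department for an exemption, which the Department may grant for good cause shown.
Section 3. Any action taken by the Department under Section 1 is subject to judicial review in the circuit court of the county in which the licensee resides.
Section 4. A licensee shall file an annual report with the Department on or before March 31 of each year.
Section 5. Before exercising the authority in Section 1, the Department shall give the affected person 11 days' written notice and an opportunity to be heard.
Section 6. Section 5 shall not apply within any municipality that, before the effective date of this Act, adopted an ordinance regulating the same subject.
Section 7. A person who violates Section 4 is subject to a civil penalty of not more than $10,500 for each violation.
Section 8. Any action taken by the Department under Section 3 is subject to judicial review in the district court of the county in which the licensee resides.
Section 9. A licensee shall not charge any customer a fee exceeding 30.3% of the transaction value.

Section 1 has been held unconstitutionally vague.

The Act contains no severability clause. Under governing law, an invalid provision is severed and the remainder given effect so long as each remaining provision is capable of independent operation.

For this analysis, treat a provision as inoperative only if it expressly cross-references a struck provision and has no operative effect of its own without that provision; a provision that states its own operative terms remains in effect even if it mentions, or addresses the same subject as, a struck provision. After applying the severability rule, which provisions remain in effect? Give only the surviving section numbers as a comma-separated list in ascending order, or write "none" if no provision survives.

Section 1 is struck. The only function of Section 2 is the exemption procedure for Section 1, so it cannot stand once Section 1 is removed. Section 3 has no operative effect of its own apart from Section 1 and is therefore inoperative. The only function of Section 5 is the notice-and-hearing requirement for Section 1, so it cannot stand once Section 1 is removed. Section 6 merely fixes the local-preemption carve-out from Section 5; with Section 5 gone it has nothing to operate on and falls away. The only function of Section 8 is the judicial-review right for Section 3, so it cannot stand once Section 3 is removed. Under the stated default rule, only provisions that cannot operate independently fall away; the rest are enforced. Section 4, Section 7, and Section 9 remain in effect.

4, 7, 9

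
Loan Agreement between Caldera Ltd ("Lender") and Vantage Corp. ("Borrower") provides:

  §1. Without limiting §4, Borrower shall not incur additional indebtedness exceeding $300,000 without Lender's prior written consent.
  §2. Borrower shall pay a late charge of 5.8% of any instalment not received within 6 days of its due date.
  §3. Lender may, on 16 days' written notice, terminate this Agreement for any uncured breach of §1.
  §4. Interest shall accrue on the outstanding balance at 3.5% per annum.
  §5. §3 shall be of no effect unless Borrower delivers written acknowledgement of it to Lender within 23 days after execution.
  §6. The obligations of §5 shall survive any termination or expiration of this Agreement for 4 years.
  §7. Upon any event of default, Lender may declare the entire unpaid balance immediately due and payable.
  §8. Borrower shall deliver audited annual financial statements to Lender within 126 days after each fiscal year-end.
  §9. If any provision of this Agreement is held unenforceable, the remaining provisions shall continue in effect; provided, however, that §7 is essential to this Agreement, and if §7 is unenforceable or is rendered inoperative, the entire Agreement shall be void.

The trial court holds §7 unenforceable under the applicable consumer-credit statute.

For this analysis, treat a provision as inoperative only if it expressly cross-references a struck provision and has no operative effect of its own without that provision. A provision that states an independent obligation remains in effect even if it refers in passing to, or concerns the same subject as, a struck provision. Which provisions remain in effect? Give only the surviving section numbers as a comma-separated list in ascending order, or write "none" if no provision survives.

§7 is struck. No other provision's operative terms depend on §7. §9 makes §7 an essential term, and §7 is the provision held invalid; under §9, the entire Agreement is therefore void. No provision of the Agreement survives.

none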